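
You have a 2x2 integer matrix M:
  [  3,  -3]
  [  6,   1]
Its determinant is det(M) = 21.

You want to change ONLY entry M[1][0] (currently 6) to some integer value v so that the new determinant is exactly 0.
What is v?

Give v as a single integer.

Answer: -1

Derivation:
det is linear in entry M[1][0]: det = old_det + (v - 6) * C_10
Cofactor C_10 = 3
Want det = 0: 21 + (v - 6) * 3 = 0
  (v - 6) = -21 / 3 = -7
  v = 6 + (-7) = -1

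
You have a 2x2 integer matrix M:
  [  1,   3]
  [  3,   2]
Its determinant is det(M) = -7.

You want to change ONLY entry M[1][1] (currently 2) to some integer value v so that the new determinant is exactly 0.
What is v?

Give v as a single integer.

Answer: 9

Derivation:
det is linear in entry M[1][1]: det = old_det + (v - 2) * C_11
Cofactor C_11 = 1
Want det = 0: -7 + (v - 2) * 1 = 0
  (v - 2) = 7 / 1 = 7
  v = 2 + (7) = 9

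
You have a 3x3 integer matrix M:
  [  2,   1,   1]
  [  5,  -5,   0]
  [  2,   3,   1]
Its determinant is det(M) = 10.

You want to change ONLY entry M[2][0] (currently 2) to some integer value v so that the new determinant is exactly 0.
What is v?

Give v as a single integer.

Answer: 0

Derivation:
det is linear in entry M[2][0]: det = old_det + (v - 2) * C_20
Cofactor C_20 = 5
Want det = 0: 10 + (v - 2) * 5 = 0
  (v - 2) = -10 / 5 = -2
  v = 2 + (-2) = 0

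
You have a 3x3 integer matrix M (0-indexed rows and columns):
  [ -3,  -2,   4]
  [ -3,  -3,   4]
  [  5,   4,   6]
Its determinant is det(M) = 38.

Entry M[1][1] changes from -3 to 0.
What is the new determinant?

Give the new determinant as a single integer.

det is linear in row 1: changing M[1][1] by delta changes det by delta * cofactor(1,1).
Cofactor C_11 = (-1)^(1+1) * minor(1,1) = -38
Entry delta = 0 - -3 = 3
Det delta = 3 * -38 = -114
New det = 38 + -114 = -76

Answer: -76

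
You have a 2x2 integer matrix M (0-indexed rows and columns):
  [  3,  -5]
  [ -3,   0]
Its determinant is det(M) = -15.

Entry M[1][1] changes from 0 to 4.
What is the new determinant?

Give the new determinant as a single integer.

Answer: -3

Derivation:
det is linear in row 1: changing M[1][1] by delta changes det by delta * cofactor(1,1).
Cofactor C_11 = (-1)^(1+1) * minor(1,1) = 3
Entry delta = 4 - 0 = 4
Det delta = 4 * 3 = 12
New det = -15 + 12 = -3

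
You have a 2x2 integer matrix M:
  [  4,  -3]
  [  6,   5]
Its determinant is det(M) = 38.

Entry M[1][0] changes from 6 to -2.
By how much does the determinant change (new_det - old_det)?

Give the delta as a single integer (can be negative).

Cofactor C_10 = 3
Entry delta = -2 - 6 = -8
Det delta = entry_delta * cofactor = -8 * 3 = -24

Answer: -24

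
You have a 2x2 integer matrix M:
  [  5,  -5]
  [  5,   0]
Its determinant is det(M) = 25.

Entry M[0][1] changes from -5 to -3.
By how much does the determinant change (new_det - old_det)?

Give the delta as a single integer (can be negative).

Answer: -10

Derivation:
Cofactor C_01 = -5
Entry delta = -3 - -5 = 2
Det delta = entry_delta * cofactor = 2 * -5 = -10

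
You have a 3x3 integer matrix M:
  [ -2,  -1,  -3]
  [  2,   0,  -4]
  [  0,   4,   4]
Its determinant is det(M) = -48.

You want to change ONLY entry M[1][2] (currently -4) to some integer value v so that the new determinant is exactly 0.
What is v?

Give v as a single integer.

Answer: 2

Derivation:
det is linear in entry M[1][2]: det = old_det + (v - -4) * C_12
Cofactor C_12 = 8
Want det = 0: -48 + (v - -4) * 8 = 0
  (v - -4) = 48 / 8 = 6
  v = -4 + (6) = 2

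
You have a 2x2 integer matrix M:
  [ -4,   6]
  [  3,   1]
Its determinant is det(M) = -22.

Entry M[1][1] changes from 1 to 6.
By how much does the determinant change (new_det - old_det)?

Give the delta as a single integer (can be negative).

Answer: -20

Derivation:
Cofactor C_11 = -4
Entry delta = 6 - 1 = 5
Det delta = entry_delta * cofactor = 5 * -4 = -20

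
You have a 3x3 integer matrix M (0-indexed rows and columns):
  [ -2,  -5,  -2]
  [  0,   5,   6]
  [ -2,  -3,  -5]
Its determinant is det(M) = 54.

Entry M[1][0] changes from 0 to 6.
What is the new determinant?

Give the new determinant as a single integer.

Answer: -60

Derivation:
det is linear in row 1: changing M[1][0] by delta changes det by delta * cofactor(1,0).
Cofactor C_10 = (-1)^(1+0) * minor(1,0) = -19
Entry delta = 6 - 0 = 6
Det delta = 6 * -19 = -114
New det = 54 + -114 = -60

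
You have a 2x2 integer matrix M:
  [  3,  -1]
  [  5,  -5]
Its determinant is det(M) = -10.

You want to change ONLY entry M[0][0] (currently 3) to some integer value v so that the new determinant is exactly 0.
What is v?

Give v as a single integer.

Answer: 1

Derivation:
det is linear in entry M[0][0]: det = old_det + (v - 3) * C_00
Cofactor C_00 = -5
Want det = 0: -10 + (v - 3) * -5 = 0
  (v - 3) = 10 / -5 = -2
  v = 3 + (-2) = 1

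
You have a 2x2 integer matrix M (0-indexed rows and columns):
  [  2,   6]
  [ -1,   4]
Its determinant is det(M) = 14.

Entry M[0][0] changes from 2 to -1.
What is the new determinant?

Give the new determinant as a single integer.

Answer: 2

Derivation:
det is linear in row 0: changing M[0][0] by delta changes det by delta * cofactor(0,0).
Cofactor C_00 = (-1)^(0+0) * minor(0,0) = 4
Entry delta = -1 - 2 = -3
Det delta = -3 * 4 = -12
New det = 14 + -12 = 2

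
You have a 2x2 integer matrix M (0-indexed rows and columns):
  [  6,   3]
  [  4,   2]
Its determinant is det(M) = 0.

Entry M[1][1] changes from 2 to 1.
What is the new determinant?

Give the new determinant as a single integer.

Answer: -6

Derivation:
det is linear in row 1: changing M[1][1] by delta changes det by delta * cofactor(1,1).
Cofactor C_11 = (-1)^(1+1) * minor(1,1) = 6
Entry delta = 1 - 2 = -1
Det delta = -1 * 6 = -6
New det = 0 + -6 = -6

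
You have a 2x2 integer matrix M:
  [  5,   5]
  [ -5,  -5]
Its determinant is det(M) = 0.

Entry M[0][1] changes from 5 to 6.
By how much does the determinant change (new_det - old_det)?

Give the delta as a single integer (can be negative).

Answer: 5

Derivation:
Cofactor C_01 = 5
Entry delta = 6 - 5 = 1
Det delta = entry_delta * cofactor = 1 * 5 = 5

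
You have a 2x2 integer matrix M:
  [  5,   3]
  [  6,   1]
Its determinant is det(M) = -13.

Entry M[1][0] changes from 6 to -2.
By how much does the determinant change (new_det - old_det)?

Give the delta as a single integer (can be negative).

Answer: 24

Derivation:
Cofactor C_10 = -3
Entry delta = -2 - 6 = -8
Det delta = entry_delta * cofactor = -8 * -3 = 24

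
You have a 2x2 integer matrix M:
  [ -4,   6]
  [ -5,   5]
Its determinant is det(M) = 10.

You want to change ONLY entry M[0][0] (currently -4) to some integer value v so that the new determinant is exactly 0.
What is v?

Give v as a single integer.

det is linear in entry M[0][0]: det = old_det + (v - -4) * C_00
Cofactor C_00 = 5
Want det = 0: 10 + (v - -4) * 5 = 0
  (v - -4) = -10 / 5 = -2
  v = -4 + (-2) = -6

Answer: -6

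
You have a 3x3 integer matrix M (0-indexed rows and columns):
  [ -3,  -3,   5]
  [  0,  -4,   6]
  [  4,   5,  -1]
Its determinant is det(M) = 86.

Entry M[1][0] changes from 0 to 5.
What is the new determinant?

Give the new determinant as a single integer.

det is linear in row 1: changing M[1][0] by delta changes det by delta * cofactor(1,0).
Cofactor C_10 = (-1)^(1+0) * minor(1,0) = 22
Entry delta = 5 - 0 = 5
Det delta = 5 * 22 = 110
New det = 86 + 110 = 196

Answer: 196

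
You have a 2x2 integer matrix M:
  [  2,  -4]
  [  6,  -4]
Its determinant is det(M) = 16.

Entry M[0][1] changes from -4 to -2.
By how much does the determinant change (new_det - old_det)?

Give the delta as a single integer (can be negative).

Answer: -12

Derivation:
Cofactor C_01 = -6
Entry delta = -2 - -4 = 2
Det delta = entry_delta * cofactor = 2 * -6 = -12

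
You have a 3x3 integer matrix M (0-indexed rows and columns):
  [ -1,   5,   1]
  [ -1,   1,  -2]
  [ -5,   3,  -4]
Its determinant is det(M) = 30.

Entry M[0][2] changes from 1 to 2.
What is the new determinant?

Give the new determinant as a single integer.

Answer: 32

Derivation:
det is linear in row 0: changing M[0][2] by delta changes det by delta * cofactor(0,2).
Cofactor C_02 = (-1)^(0+2) * minor(0,2) = 2
Entry delta = 2 - 1 = 1
Det delta = 1 * 2 = 2
New det = 30 + 2 = 32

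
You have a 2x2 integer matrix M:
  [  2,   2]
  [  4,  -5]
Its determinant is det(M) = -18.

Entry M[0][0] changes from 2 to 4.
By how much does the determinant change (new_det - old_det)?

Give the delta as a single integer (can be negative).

Answer: -10

Derivation:
Cofactor C_00 = -5
Entry delta = 4 - 2 = 2
Det delta = entry_delta * cofactor = 2 * -5 = -10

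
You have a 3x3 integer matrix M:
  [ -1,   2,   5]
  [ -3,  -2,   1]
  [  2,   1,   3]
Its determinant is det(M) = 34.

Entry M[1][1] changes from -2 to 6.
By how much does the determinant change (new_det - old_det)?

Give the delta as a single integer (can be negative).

Answer: -104

Derivation:
Cofactor C_11 = -13
Entry delta = 6 - -2 = 8
Det delta = entry_delta * cofactor = 8 * -13 = -104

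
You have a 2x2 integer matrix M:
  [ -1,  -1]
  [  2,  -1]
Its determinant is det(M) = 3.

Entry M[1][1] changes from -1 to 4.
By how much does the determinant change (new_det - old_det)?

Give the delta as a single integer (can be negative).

Cofactor C_11 = -1
Entry delta = 4 - -1 = 5
Det delta = entry_delta * cofactor = 5 * -1 = -5

Answer: -5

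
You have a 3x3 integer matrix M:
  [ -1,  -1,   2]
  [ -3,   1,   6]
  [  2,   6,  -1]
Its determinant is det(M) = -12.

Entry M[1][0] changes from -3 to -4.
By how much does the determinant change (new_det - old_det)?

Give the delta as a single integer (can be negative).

Answer: -11

Derivation:
Cofactor C_10 = 11
Entry delta = -4 - -3 = -1
Det delta = entry_delta * cofactor = -1 * 11 = -11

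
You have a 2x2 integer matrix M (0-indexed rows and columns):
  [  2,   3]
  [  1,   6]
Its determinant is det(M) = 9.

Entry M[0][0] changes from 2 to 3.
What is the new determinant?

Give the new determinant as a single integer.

det is linear in row 0: changing M[0][0] by delta changes det by delta * cofactor(0,0).
Cofactor C_00 = (-1)^(0+0) * minor(0,0) = 6
Entry delta = 3 - 2 = 1
Det delta = 1 * 6 = 6
New det = 9 + 6 = 15

Answer: 15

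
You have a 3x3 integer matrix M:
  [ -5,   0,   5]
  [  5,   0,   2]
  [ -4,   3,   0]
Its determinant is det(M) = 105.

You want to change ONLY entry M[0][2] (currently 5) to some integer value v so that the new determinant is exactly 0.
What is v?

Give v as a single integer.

det is linear in entry M[0][2]: det = old_det + (v - 5) * C_02
Cofactor C_02 = 15
Want det = 0: 105 + (v - 5) * 15 = 0
  (v - 5) = -105 / 15 = -7
  v = 5 + (-7) = -2

Answer: -2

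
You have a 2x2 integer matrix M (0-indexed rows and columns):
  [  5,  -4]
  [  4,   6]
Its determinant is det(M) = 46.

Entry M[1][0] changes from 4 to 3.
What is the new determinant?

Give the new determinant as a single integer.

Answer: 42

Derivation:
det is linear in row 1: changing M[1][0] by delta changes det by delta * cofactor(1,0).
Cofactor C_10 = (-1)^(1+0) * minor(1,0) = 4
Entry delta = 3 - 4 = -1
Det delta = -1 * 4 = -4
New det = 46 + -4 = 42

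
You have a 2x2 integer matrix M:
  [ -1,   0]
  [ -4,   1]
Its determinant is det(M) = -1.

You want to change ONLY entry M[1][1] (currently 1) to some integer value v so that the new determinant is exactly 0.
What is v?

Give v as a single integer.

det is linear in entry M[1][1]: det = old_det + (v - 1) * C_11
Cofactor C_11 = -1
Want det = 0: -1 + (v - 1) * -1 = 0
  (v - 1) = 1 / -1 = -1
  v = 1 + (-1) = 0

Answer: 0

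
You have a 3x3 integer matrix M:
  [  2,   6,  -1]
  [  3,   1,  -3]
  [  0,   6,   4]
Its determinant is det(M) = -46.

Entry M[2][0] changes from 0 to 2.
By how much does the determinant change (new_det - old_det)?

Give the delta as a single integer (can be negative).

Cofactor C_20 = -17
Entry delta = 2 - 0 = 2
Det delta = entry_delta * cofactor = 2 * -17 = -34

Answer: -34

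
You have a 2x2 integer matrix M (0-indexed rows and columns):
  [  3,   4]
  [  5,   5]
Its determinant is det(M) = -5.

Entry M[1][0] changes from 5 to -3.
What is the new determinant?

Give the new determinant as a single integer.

det is linear in row 1: changing M[1][0] by delta changes det by delta * cofactor(1,0).
Cofactor C_10 = (-1)^(1+0) * minor(1,0) = -4
Entry delta = -3 - 5 = -8
Det delta = -8 * -4 = 32
New det = -5 + 32 = 27

Answer: 27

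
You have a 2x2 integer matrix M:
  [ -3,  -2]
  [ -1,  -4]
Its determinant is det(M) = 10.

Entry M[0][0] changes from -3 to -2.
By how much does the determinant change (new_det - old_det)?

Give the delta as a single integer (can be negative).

Answer: -4

Derivation:
Cofactor C_00 = -4
Entry delta = -2 - -3 = 1
Det delta = entry_delta * cofactor = 1 * -4 = -4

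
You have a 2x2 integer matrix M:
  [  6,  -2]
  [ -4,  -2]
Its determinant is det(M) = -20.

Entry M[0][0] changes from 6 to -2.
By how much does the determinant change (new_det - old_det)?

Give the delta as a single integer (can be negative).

Answer: 16

Derivation:
Cofactor C_00 = -2
Entry delta = -2 - 6 = -8
Det delta = entry_delta * cofactor = -8 * -2 = 16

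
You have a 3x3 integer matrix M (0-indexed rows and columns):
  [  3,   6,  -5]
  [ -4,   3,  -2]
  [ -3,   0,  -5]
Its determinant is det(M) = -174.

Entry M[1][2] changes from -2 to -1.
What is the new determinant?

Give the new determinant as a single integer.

Answer: -192

Derivation:
det is linear in row 1: changing M[1][2] by delta changes det by delta * cofactor(1,2).
Cofactor C_12 = (-1)^(1+2) * minor(1,2) = -18
Entry delta = -1 - -2 = 1
Det delta = 1 * -18 = -18
New det = -174 + -18 = -192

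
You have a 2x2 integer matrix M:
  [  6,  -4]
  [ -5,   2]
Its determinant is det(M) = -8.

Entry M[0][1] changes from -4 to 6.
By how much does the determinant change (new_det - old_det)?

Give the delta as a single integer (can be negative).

Answer: 50

Derivation:
Cofactor C_01 = 5
Entry delta = 6 - -4 = 10
Det delta = entry_delta * cofactor = 10 * 5 = 50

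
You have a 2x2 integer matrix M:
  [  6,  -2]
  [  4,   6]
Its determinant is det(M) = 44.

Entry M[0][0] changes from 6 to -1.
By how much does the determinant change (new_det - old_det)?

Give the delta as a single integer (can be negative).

Answer: -42

Derivation:
Cofactor C_00 = 6
Entry delta = -1 - 6 = -7
Det delta = entry_delta * cofactor = -7 * 6 = -42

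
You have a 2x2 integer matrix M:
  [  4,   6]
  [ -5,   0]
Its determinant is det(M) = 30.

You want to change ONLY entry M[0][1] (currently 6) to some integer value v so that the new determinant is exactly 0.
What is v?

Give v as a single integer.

det is linear in entry M[0][1]: det = old_det + (v - 6) * C_01
Cofactor C_01 = 5
Want det = 0: 30 + (v - 6) * 5 = 0
  (v - 6) = -30 / 5 = -6
  v = 6 + (-6) = 0

Answer: 0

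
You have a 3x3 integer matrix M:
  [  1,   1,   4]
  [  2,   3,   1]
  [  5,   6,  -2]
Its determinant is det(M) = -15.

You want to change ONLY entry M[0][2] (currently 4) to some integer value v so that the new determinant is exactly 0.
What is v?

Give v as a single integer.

Answer: -1

Derivation:
det is linear in entry M[0][2]: det = old_det + (v - 4) * C_02
Cofactor C_02 = -3
Want det = 0: -15 + (v - 4) * -3 = 0
  (v - 4) = 15 / -3 = -5
  v = 4 + (-5) = -1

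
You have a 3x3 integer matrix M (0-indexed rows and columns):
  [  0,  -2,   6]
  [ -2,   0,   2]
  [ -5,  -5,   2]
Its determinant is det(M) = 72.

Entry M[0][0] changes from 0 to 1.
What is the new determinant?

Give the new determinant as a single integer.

det is linear in row 0: changing M[0][0] by delta changes det by delta * cofactor(0,0).
Cofactor C_00 = (-1)^(0+0) * minor(0,0) = 10
Entry delta = 1 - 0 = 1
Det delta = 1 * 10 = 10
New det = 72 + 10 = 82

Answer: 82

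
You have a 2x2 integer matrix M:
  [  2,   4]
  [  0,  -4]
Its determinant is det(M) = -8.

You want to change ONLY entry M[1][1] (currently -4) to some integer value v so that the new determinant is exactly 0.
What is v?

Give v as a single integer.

det is linear in entry M[1][1]: det = old_det + (v - -4) * C_11
Cofactor C_11 = 2
Want det = 0: -8 + (v - -4) * 2 = 0
  (v - -4) = 8 / 2 = 4
  v = -4 + (4) = 0

Answer: 0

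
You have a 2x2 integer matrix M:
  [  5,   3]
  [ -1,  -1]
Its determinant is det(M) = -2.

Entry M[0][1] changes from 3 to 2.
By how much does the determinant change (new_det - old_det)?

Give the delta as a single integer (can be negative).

Answer: -1

Derivation:
Cofactor C_01 = 1
Entry delta = 2 - 3 = -1
Det delta = entry_delta * cofactor = -1 * 1 = -1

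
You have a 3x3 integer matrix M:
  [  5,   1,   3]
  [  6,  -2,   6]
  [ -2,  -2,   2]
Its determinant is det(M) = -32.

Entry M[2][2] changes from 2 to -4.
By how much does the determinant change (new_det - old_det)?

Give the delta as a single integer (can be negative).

Cofactor C_22 = -16
Entry delta = -4 - 2 = -6
Det delta = entry_delta * cofactor = -6 * -16 = 96

Answer: 96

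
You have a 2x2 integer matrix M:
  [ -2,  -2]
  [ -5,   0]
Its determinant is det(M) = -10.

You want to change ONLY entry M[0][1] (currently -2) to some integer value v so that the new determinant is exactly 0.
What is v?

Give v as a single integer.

Answer: 0

Derivation:
det is linear in entry M[0][1]: det = old_det + (v - -2) * C_01
Cofactor C_01 = 5
Want det = 0: -10 + (v - -2) * 5 = 0
  (v - -2) = 10 / 5 = 2
  v = -2 + (2) = 0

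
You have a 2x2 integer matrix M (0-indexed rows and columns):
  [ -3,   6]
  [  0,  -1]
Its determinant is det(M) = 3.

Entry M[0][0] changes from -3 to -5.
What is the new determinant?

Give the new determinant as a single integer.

Answer: 5

Derivation:
det is linear in row 0: changing M[0][0] by delta changes det by delta * cofactor(0,0).
Cofactor C_00 = (-1)^(0+0) * minor(0,0) = -1
Entry delta = -5 - -3 = -2
Det delta = -2 * -1 = 2
New det = 3 + 2 = 5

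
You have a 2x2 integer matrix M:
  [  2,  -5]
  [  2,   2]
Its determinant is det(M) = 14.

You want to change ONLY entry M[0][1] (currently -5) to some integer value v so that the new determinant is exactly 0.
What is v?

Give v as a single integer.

det is linear in entry M[0][1]: det = old_det + (v - -5) * C_01
Cofactor C_01 = -2
Want det = 0: 14 + (v - -5) * -2 = 0
  (v - -5) = -14 / -2 = 7
  v = -5 + (7) = 2

Answer: 2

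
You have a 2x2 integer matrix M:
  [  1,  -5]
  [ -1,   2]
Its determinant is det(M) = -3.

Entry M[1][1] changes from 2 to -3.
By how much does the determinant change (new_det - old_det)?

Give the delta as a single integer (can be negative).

Answer: -5

Derivation:
Cofactor C_11 = 1
Entry delta = -3 - 2 = -5
Det delta = entry_delta * cofactor = -5 * 1 = -5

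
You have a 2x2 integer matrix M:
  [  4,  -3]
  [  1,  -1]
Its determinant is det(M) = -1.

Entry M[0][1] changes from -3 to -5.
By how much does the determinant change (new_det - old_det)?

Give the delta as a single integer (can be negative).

Answer: 2

Derivation:
Cofactor C_01 = -1
Entry delta = -5 - -3 = -2
Det delta = entry_delta * cofactor = -2 * -1 = 2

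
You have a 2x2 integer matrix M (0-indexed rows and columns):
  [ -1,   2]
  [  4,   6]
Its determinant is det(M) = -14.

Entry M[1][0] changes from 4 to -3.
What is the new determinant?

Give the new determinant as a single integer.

det is linear in row 1: changing M[1][0] by delta changes det by delta * cofactor(1,0).
Cofactor C_10 = (-1)^(1+0) * minor(1,0) = -2
Entry delta = -3 - 4 = -7
Det delta = -7 * -2 = 14
New det = -14 + 14 = 0

Answer: 0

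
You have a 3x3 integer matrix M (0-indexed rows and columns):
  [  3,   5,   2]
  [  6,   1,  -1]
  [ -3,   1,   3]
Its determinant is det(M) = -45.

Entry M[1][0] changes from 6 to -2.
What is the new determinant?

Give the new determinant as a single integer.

det is linear in row 1: changing M[1][0] by delta changes det by delta * cofactor(1,0).
Cofactor C_10 = (-1)^(1+0) * minor(1,0) = -13
Entry delta = -2 - 6 = -8
Det delta = -8 * -13 = 104
New det = -45 + 104 = 59

Answer: 59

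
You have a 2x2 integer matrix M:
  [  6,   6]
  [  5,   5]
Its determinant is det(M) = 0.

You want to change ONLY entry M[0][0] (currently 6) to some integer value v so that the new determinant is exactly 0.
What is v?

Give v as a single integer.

det is linear in entry M[0][0]: det = old_det + (v - 6) * C_00
Cofactor C_00 = 5
Want det = 0: 0 + (v - 6) * 5 = 0
  (v - 6) = 0 / 5 = 0
  v = 6 + (0) = 6

Answer: 6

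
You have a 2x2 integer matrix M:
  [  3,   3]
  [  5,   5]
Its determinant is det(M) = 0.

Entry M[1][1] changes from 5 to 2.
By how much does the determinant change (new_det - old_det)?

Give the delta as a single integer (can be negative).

Answer: -9

Derivation:
Cofactor C_11 = 3
Entry delta = 2 - 5 = -3
Det delta = entry_delta * cofactor = -3 * 3 = -9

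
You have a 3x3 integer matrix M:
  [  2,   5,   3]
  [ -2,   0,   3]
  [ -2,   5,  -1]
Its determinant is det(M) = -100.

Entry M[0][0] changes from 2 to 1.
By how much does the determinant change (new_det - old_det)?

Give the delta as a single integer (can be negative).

Answer: 15

Derivation:
Cofactor C_00 = -15
Entry delta = 1 - 2 = -1
Det delta = entry_delta * cofactor = -1 * -15 = 15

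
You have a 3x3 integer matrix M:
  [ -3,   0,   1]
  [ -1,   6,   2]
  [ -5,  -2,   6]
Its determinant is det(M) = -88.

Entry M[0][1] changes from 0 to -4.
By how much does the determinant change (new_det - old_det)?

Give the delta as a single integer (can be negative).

Answer: 16

Derivation:
Cofactor C_01 = -4
Entry delta = -4 - 0 = -4
Det delta = entry_delta * cofactor = -4 * -4 = 16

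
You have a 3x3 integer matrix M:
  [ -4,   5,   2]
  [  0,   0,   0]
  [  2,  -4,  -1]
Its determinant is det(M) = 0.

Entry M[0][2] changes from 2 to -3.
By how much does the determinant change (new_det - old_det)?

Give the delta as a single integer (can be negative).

Cofactor C_02 = 0
Entry delta = -3 - 2 = -5
Det delta = entry_delta * cofactor = -5 * 0 = 0

Answer: 0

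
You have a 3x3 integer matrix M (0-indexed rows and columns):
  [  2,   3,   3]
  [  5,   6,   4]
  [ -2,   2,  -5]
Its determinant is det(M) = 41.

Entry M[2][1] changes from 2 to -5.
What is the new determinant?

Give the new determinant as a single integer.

det is linear in row 2: changing M[2][1] by delta changes det by delta * cofactor(2,1).
Cofactor C_21 = (-1)^(2+1) * minor(2,1) = 7
Entry delta = -5 - 2 = -7
Det delta = -7 * 7 = -49
New det = 41 + -49 = -8

Answer: -8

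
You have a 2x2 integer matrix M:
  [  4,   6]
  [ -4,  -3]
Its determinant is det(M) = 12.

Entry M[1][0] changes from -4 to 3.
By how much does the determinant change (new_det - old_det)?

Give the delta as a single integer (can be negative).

Cofactor C_10 = -6
Entry delta = 3 - -4 = 7
Det delta = entry_delta * cofactor = 7 * -6 = -42

Answer: -42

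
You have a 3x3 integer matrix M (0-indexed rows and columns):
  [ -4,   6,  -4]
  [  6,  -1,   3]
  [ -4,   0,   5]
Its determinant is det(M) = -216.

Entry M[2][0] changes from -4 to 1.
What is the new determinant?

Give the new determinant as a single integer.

det is linear in row 2: changing M[2][0] by delta changes det by delta * cofactor(2,0).
Cofactor C_20 = (-1)^(2+0) * minor(2,0) = 14
Entry delta = 1 - -4 = 5
Det delta = 5 * 14 = 70
New det = -216 + 70 = -146

Answer: -146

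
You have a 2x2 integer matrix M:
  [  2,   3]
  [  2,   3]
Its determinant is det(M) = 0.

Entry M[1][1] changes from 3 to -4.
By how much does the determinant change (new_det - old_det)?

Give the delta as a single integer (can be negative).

Cofactor C_11 = 2
Entry delta = -4 - 3 = -7
Det delta = entry_delta * cofactor = -7 * 2 = -14

Answer: -14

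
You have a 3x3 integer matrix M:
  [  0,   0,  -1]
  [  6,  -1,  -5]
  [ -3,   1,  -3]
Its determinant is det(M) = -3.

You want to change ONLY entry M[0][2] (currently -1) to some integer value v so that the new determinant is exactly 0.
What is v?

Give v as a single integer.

det is linear in entry M[0][2]: det = old_det + (v - -1) * C_02
Cofactor C_02 = 3
Want det = 0: -3 + (v - -1) * 3 = 0
  (v - -1) = 3 / 3 = 1
  v = -1 + (1) = 0

Answer: 0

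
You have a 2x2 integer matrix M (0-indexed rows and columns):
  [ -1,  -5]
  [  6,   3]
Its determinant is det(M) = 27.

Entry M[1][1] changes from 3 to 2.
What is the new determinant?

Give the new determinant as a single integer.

det is linear in row 1: changing M[1][1] by delta changes det by delta * cofactor(1,1).
Cofactor C_11 = (-1)^(1+1) * minor(1,1) = -1
Entry delta = 2 - 3 = -1
Det delta = -1 * -1 = 1
New det = 27 + 1 = 28

Answer: 28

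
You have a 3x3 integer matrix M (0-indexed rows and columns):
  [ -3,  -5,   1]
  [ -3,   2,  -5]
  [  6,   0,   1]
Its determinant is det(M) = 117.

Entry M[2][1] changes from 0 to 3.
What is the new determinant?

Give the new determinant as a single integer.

Answer: 63

Derivation:
det is linear in row 2: changing M[2][1] by delta changes det by delta * cofactor(2,1).
Cofactor C_21 = (-1)^(2+1) * minor(2,1) = -18
Entry delta = 3 - 0 = 3
Det delta = 3 * -18 = -54
New det = 117 + -54 = 63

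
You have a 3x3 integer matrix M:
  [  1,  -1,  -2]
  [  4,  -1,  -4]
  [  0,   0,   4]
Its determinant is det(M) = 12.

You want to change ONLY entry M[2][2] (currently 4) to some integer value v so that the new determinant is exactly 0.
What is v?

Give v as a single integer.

det is linear in entry M[2][2]: det = old_det + (v - 4) * C_22
Cofactor C_22 = 3
Want det = 0: 12 + (v - 4) * 3 = 0
  (v - 4) = -12 / 3 = -4
  v = 4 + (-4) = 0

Answer: 0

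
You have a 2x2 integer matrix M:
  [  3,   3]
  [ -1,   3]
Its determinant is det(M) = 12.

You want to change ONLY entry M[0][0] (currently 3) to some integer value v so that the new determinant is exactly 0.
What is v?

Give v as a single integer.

Answer: -1

Derivation:
det is linear in entry M[0][0]: det = old_det + (v - 3) * C_00
Cofactor C_00 = 3
Want det = 0: 12 + (v - 3) * 3 = 0
  (v - 3) = -12 / 3 = -4
  v = 3 + (-4) = -1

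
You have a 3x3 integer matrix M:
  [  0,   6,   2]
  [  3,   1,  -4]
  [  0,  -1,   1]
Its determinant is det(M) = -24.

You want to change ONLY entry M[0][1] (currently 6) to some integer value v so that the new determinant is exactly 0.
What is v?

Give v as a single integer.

Answer: -2

Derivation:
det is linear in entry M[0][1]: det = old_det + (v - 6) * C_01
Cofactor C_01 = -3
Want det = 0: -24 + (v - 6) * -3 = 0
  (v - 6) = 24 / -3 = -8
  v = 6 + (-8) = -2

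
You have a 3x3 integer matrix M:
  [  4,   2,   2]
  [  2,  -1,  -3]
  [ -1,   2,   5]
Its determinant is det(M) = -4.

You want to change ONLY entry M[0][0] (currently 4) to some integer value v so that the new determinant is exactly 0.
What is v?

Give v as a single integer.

Answer: 8

Derivation:
det is linear in entry M[0][0]: det = old_det + (v - 4) * C_00
Cofactor C_00 = 1
Want det = 0: -4 + (v - 4) * 1 = 0
  (v - 4) = 4 / 1 = 4
  v = 4 + (4) = 8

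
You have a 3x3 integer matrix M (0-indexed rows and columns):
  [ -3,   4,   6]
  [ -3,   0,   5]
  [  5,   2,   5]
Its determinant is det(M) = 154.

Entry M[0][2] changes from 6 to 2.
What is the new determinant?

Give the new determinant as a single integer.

Answer: 178

Derivation:
det is linear in row 0: changing M[0][2] by delta changes det by delta * cofactor(0,2).
Cofactor C_02 = (-1)^(0+2) * minor(0,2) = -6
Entry delta = 2 - 6 = -4
Det delta = -4 * -6 = 24
New det = 154 + 24 = 178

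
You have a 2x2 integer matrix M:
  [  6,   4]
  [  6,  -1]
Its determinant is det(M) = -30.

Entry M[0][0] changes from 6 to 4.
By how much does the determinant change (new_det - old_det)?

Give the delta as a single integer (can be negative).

Answer: 2

Derivation:
Cofactor C_00 = -1
Entry delta = 4 - 6 = -2
Det delta = entry_delta * cofactor = -2 * -1 = 2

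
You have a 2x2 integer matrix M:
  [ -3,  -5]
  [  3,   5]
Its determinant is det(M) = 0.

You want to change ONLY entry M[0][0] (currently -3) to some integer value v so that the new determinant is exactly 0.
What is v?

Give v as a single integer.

det is linear in entry M[0][0]: det = old_det + (v - -3) * C_00
Cofactor C_00 = 5
Want det = 0: 0 + (v - -3) * 5 = 0
  (v - -3) = 0 / 5 = 0
  v = -3 + (0) = -3

Answer: -3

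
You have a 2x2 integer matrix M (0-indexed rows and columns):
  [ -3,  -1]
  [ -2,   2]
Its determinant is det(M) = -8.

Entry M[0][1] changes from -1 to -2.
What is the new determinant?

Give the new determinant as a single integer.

det is linear in row 0: changing M[0][1] by delta changes det by delta * cofactor(0,1).
Cofactor C_01 = (-1)^(0+1) * minor(0,1) = 2
Entry delta = -2 - -1 = -1
Det delta = -1 * 2 = -2
New det = -8 + -2 = -10

Answer: -10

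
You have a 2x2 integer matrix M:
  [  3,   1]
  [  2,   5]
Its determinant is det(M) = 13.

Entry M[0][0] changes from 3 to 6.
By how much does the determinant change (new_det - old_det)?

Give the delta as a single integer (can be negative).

Cofactor C_00 = 5
Entry delta = 6 - 3 = 3
Det delta = entry_delta * cofactor = 3 * 5 = 15

Answer: 15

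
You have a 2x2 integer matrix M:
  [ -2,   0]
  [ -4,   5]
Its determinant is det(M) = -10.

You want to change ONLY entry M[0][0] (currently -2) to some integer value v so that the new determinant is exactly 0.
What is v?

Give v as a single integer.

det is linear in entry M[0][0]: det = old_det + (v - -2) * C_00
Cofactor C_00 = 5
Want det = 0: -10 + (v - -2) * 5 = 0
  (v - -2) = 10 / 5 = 2
  v = -2 + (2) = 0

Answer: 0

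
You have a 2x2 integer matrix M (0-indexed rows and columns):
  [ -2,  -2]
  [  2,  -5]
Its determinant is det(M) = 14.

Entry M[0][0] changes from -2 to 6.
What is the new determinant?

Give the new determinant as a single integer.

Answer: -26

Derivation:
det is linear in row 0: changing M[0][0] by delta changes det by delta * cofactor(0,0).
Cofactor C_00 = (-1)^(0+0) * minor(0,0) = -5
Entry delta = 6 - -2 = 8
Det delta = 8 * -5 = -40
New det = 14 + -40 = -26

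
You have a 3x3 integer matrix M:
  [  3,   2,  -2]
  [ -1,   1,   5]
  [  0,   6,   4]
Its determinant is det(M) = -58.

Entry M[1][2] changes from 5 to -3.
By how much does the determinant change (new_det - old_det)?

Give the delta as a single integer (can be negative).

Answer: 144

Derivation:
Cofactor C_12 = -18
Entry delta = -3 - 5 = -8
Det delta = entry_delta * cofactor = -8 * -18 = 144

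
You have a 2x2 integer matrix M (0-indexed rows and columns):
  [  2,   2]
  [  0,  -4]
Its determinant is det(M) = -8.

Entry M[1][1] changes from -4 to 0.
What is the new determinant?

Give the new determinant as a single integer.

Answer: 0

Derivation:
det is linear in row 1: changing M[1][1] by delta changes det by delta * cofactor(1,1).
Cofactor C_11 = (-1)^(1+1) * minor(1,1) = 2
Entry delta = 0 - -4 = 4
Det delta = 4 * 2 = 8
New det = -8 + 8 = 0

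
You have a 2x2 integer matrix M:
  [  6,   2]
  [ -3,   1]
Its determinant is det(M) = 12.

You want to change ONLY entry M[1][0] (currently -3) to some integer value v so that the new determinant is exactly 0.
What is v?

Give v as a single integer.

det is linear in entry M[1][0]: det = old_det + (v - -3) * C_10
Cofactor C_10 = -2
Want det = 0: 12 + (v - -3) * -2 = 0
  (v - -3) = -12 / -2 = 6
  v = -3 + (6) = 3

Answer: 3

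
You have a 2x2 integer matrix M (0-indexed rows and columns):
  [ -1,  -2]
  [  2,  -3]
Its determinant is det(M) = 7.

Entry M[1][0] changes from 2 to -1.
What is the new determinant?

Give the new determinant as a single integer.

det is linear in row 1: changing M[1][0] by delta changes det by delta * cofactor(1,0).
Cofactor C_10 = (-1)^(1+0) * minor(1,0) = 2
Entry delta = -1 - 2 = -3
Det delta = -3 * 2 = -6
New det = 7 + -6 = 1

Answer: 1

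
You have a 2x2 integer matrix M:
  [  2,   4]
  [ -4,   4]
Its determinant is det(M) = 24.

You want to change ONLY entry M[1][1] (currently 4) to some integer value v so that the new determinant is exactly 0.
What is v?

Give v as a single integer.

det is linear in entry M[1][1]: det = old_det + (v - 4) * C_11
Cofactor C_11 = 2
Want det = 0: 24 + (v - 4) * 2 = 0
  (v - 4) = -24 / 2 = -12
  v = 4 + (-12) = -8

Answer: -8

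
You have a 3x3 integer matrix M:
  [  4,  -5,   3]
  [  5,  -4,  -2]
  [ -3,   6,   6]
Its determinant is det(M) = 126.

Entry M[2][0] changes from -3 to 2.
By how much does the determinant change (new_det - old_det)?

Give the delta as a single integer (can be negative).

Answer: 110

Derivation:
Cofactor C_20 = 22
Entry delta = 2 - -3 = 5
Det delta = entry_delta * cofactor = 5 * 22 = 110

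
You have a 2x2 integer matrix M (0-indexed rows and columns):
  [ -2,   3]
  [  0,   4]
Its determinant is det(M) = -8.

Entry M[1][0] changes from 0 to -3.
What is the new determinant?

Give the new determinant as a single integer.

det is linear in row 1: changing M[1][0] by delta changes det by delta * cofactor(1,0).
Cofactor C_10 = (-1)^(1+0) * minor(1,0) = -3
Entry delta = -3 - 0 = -3
Det delta = -3 * -3 = 9
New det = -8 + 9 = 1

Answer: 1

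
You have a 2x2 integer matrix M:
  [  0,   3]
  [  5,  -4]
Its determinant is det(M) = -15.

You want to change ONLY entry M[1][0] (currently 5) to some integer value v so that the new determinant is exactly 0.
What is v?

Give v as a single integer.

det is linear in entry M[1][0]: det = old_det + (v - 5) * C_10
Cofactor C_10 = -3
Want det = 0: -15 + (v - 5) * -3 = 0
  (v - 5) = 15 / -3 = -5
  v = 5 + (-5) = 0

Answer: 0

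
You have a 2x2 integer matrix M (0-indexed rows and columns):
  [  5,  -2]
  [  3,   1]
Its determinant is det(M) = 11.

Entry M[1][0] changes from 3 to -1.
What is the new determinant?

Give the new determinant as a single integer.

Answer: 3

Derivation:
det is linear in row 1: changing M[1][0] by delta changes det by delta * cofactor(1,0).
Cofactor C_10 = (-1)^(1+0) * minor(1,0) = 2
Entry delta = -1 - 3 = -4
Det delta = -4 * 2 = -8
New det = 11 + -8 = 3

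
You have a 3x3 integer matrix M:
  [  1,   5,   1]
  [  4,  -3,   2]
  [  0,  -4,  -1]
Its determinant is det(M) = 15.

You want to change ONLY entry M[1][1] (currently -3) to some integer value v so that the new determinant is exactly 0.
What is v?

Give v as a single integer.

det is linear in entry M[1][1]: det = old_det + (v - -3) * C_11
Cofactor C_11 = -1
Want det = 0: 15 + (v - -3) * -1 = 0
  (v - -3) = -15 / -1 = 15
  v = -3 + (15) = 12

Answer: 12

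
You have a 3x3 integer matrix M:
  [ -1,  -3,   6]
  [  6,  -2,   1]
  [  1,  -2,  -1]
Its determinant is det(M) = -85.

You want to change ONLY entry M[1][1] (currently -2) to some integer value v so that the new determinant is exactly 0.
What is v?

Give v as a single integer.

Answer: -19

Derivation:
det is linear in entry M[1][1]: det = old_det + (v - -2) * C_11
Cofactor C_11 = -5
Want det = 0: -85 + (v - -2) * -5 = 0
  (v - -2) = 85 / -5 = -17
  v = -2 + (-17) = -19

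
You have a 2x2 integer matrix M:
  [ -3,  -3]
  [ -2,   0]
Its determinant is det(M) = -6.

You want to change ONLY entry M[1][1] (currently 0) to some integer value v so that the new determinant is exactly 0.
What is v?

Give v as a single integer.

det is linear in entry M[1][1]: det = old_det + (v - 0) * C_11
Cofactor C_11 = -3
Want det = 0: -6 + (v - 0) * -3 = 0
  (v - 0) = 6 / -3 = -2
  v = 0 + (-2) = -2

Answer: -2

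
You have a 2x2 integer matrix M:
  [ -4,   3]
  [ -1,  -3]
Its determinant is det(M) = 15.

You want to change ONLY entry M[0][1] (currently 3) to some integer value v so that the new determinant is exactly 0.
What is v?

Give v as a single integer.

Answer: -12

Derivation:
det is linear in entry M[0][1]: det = old_det + (v - 3) * C_01
Cofactor C_01 = 1
Want det = 0: 15 + (v - 3) * 1 = 0
  (v - 3) = -15 / 1 = -15
  v = 3 + (-15) = -12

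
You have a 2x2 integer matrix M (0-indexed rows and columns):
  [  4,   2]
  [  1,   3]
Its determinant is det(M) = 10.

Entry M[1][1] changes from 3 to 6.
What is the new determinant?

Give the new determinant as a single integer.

Answer: 22

Derivation:
det is linear in row 1: changing M[1][1] by delta changes det by delta * cofactor(1,1).
Cofactor C_11 = (-1)^(1+1) * minor(1,1) = 4
Entry delta = 6 - 3 = 3
Det delta = 3 * 4 = 12
New det = 10 + 12 = 22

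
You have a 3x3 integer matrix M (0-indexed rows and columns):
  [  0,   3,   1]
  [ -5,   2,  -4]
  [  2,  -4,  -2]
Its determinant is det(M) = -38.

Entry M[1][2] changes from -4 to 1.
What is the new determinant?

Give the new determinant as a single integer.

det is linear in row 1: changing M[1][2] by delta changes det by delta * cofactor(1,2).
Cofactor C_12 = (-1)^(1+2) * minor(1,2) = 6
Entry delta = 1 - -4 = 5
Det delta = 5 * 6 = 30
New det = -38 + 30 = -8

Answer: -8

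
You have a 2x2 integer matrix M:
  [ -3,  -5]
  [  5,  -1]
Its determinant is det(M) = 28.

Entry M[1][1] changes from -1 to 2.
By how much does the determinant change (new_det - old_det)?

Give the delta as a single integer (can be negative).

Cofactor C_11 = -3
Entry delta = 2 - -1 = 3
Det delta = entry_delta * cofactor = 3 * -3 = -9

Answer: -9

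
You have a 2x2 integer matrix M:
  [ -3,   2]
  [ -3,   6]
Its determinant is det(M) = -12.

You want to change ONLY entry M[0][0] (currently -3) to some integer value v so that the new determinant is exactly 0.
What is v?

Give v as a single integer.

Answer: -1

Derivation:
det is linear in entry M[0][0]: det = old_det + (v - -3) * C_00
Cofactor C_00 = 6
Want det = 0: -12 + (v - -3) * 6 = 0
  (v - -3) = 12 / 6 = 2
  v = -3 + (2) = -1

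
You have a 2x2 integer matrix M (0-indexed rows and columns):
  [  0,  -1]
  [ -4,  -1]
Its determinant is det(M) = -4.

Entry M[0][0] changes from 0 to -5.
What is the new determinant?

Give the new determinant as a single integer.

det is linear in row 0: changing M[0][0] by delta changes det by delta * cofactor(0,0).
Cofactor C_00 = (-1)^(0+0) * minor(0,0) = -1
Entry delta = -5 - 0 = -5
Det delta = -5 * -1 = 5
New det = -4 + 5 = 1

Answer: 1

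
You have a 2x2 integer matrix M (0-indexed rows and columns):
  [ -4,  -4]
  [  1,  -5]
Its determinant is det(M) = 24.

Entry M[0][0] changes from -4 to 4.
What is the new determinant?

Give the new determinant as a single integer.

Answer: -16

Derivation:
det is linear in row 0: changing M[0][0] by delta changes det by delta * cofactor(0,0).
Cofactor C_00 = (-1)^(0+0) * minor(0,0) = -5
Entry delta = 4 - -4 = 8
Det delta = 8 * -5 = -40
New det = 24 + -40 = -16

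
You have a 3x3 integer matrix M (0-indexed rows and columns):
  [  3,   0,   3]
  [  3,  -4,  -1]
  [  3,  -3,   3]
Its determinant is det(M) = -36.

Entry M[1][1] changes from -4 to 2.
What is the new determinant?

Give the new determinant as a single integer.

Answer: -36

Derivation:
det is linear in row 1: changing M[1][1] by delta changes det by delta * cofactor(1,1).
Cofactor C_11 = (-1)^(1+1) * minor(1,1) = 0
Entry delta = 2 - -4 = 6
Det delta = 6 * 0 = 0
New det = -36 + 0 = -36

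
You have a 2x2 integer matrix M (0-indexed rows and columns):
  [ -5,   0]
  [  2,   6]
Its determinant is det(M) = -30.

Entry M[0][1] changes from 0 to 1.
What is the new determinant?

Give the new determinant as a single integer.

Answer: -32

Derivation:
det is linear in row 0: changing M[0][1] by delta changes det by delta * cofactor(0,1).
Cofactor C_01 = (-1)^(0+1) * minor(0,1) = -2
Entry delta = 1 - 0 = 1
Det delta = 1 * -2 = -2
New det = -30 + -2 = -32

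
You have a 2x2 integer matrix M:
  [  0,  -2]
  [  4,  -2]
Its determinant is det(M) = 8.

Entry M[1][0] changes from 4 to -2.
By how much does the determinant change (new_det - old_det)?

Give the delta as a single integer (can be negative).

Answer: -12

Derivation:
Cofactor C_10 = 2
Entry delta = -2 - 4 = -6
Det delta = entry_delta * cofactor = -6 * 2 = -12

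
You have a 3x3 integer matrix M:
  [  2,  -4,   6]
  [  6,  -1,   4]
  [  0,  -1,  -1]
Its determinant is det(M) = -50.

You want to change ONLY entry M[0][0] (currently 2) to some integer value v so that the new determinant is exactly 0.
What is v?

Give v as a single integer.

Answer: 12

Derivation:
det is linear in entry M[0][0]: det = old_det + (v - 2) * C_00
Cofactor C_00 = 5
Want det = 0: -50 + (v - 2) * 5 = 0
  (v - 2) = 50 / 5 = 10
  v = 2 + (10) = 12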